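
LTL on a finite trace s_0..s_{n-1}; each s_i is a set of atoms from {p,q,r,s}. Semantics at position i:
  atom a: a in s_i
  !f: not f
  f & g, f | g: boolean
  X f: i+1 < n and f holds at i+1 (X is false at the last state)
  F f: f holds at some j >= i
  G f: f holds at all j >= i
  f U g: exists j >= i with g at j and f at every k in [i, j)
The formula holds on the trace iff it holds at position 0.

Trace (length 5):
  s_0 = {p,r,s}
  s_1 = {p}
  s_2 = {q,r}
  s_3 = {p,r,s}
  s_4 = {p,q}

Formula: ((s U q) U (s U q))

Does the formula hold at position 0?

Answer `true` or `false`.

s_0={p,r,s}: ((s U q) U (s U q))=False (s U q)=False s=True q=False
s_1={p}: ((s U q) U (s U q))=False (s U q)=False s=False q=False
s_2={q,r}: ((s U q) U (s U q))=True (s U q)=True s=False q=True
s_3={p,r,s}: ((s U q) U (s U q))=True (s U q)=True s=True q=False
s_4={p,q}: ((s U q) U (s U q))=True (s U q)=True s=False q=True

Answer: false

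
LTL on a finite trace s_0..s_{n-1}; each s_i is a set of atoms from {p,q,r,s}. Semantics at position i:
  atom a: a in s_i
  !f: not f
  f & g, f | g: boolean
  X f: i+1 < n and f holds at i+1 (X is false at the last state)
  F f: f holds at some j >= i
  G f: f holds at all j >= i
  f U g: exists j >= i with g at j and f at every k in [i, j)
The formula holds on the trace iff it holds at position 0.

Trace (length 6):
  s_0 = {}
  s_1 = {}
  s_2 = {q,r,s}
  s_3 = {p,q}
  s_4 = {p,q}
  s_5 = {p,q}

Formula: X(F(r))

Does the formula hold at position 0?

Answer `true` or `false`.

s_0={}: X(F(r))=True F(r)=True r=False
s_1={}: X(F(r))=True F(r)=True r=False
s_2={q,r,s}: X(F(r))=False F(r)=True r=True
s_3={p,q}: X(F(r))=False F(r)=False r=False
s_4={p,q}: X(F(r))=False F(r)=False r=False
s_5={p,q}: X(F(r))=False F(r)=False r=False

Answer: true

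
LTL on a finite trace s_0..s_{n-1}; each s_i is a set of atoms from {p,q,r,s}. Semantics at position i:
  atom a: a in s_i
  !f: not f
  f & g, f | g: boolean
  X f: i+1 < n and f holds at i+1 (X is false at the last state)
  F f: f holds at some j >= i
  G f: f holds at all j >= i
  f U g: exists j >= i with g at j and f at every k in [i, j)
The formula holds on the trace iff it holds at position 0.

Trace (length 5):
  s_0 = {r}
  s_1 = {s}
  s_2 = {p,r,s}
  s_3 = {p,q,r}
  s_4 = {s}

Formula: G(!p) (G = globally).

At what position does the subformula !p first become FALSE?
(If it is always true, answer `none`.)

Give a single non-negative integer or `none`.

Answer: 2

Derivation:
s_0={r}: !p=True p=False
s_1={s}: !p=True p=False
s_2={p,r,s}: !p=False p=True
s_3={p,q,r}: !p=False p=True
s_4={s}: !p=True p=False
G(!p) holds globally = False
First violation at position 2.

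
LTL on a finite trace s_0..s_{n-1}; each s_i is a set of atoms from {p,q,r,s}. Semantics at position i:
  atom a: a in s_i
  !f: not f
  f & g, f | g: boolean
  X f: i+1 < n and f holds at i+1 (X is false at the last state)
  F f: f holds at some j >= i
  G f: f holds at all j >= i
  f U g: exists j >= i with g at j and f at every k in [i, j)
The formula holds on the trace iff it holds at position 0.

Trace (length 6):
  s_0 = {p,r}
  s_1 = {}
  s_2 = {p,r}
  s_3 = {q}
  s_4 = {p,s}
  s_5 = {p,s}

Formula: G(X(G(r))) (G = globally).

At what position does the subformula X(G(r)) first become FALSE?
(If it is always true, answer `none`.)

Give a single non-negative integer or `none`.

Answer: 0

Derivation:
s_0={p,r}: X(G(r))=False G(r)=False r=True
s_1={}: X(G(r))=False G(r)=False r=False
s_2={p,r}: X(G(r))=False G(r)=False r=True
s_3={q}: X(G(r))=False G(r)=False r=False
s_4={p,s}: X(G(r))=False G(r)=False r=False
s_5={p,s}: X(G(r))=False G(r)=False r=False
G(X(G(r))) holds globally = False
First violation at position 0.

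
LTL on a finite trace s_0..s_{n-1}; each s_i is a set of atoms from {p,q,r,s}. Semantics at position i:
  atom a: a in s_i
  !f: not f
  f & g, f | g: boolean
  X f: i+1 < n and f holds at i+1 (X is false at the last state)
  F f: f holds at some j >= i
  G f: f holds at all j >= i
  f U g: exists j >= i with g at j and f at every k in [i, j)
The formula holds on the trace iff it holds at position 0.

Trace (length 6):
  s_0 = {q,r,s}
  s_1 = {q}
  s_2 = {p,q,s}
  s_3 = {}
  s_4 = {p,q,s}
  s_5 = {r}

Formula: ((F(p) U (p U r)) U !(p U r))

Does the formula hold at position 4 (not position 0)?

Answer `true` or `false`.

s_0={q,r,s}: ((F(p) U (p U r)) U !(p U r))=True (F(p) U (p U r))=True F(p)=True p=False (p U r)=True r=True !(p U r)=False
s_1={q}: ((F(p) U (p U r)) U !(p U r))=True (F(p) U (p U r))=True F(p)=True p=False (p U r)=False r=False !(p U r)=True
s_2={p,q,s}: ((F(p) U (p U r)) U !(p U r))=True (F(p) U (p U r))=True F(p)=True p=True (p U r)=False r=False !(p U r)=True
s_3={}: ((F(p) U (p U r)) U !(p U r))=True (F(p) U (p U r))=True F(p)=True p=False (p U r)=False r=False !(p U r)=True
s_4={p,q,s}: ((F(p) U (p U r)) U !(p U r))=False (F(p) U (p U r))=True F(p)=True p=True (p U r)=True r=False !(p U r)=False
s_5={r}: ((F(p) U (p U r)) U !(p U r))=False (F(p) U (p U r))=True F(p)=False p=False (p U r)=True r=True !(p U r)=False
Evaluating at position 4: result = False

Answer: false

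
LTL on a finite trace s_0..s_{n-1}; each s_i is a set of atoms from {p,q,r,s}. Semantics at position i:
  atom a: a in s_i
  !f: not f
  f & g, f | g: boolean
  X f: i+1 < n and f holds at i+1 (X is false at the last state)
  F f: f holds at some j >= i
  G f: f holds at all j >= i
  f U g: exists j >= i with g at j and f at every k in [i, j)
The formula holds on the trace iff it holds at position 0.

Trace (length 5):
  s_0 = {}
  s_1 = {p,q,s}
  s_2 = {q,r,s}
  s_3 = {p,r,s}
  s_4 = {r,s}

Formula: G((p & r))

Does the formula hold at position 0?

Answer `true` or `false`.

s_0={}: G((p & r))=False (p & r)=False p=False r=False
s_1={p,q,s}: G((p & r))=False (p & r)=False p=True r=False
s_2={q,r,s}: G((p & r))=False (p & r)=False p=False r=True
s_3={p,r,s}: G((p & r))=False (p & r)=True p=True r=True
s_4={r,s}: G((p & r))=False (p & r)=False p=False r=True

Answer: false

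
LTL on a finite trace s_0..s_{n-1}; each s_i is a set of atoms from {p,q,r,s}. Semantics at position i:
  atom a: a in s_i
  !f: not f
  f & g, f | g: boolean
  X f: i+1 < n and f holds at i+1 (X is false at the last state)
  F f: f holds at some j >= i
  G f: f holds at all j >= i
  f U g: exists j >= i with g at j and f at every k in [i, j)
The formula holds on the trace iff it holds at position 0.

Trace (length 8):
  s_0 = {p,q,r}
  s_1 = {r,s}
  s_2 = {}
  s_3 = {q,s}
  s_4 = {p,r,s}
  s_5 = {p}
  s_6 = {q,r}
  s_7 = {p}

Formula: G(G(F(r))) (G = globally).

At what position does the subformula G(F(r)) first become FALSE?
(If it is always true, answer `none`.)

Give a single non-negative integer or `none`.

s_0={p,q,r}: G(F(r))=False F(r)=True r=True
s_1={r,s}: G(F(r))=False F(r)=True r=True
s_2={}: G(F(r))=False F(r)=True r=False
s_3={q,s}: G(F(r))=False F(r)=True r=False
s_4={p,r,s}: G(F(r))=False F(r)=True r=True
s_5={p}: G(F(r))=False F(r)=True r=False
s_6={q,r}: G(F(r))=False F(r)=True r=True
s_7={p}: G(F(r))=False F(r)=False r=False
G(G(F(r))) holds globally = False
First violation at position 0.

Answer: 0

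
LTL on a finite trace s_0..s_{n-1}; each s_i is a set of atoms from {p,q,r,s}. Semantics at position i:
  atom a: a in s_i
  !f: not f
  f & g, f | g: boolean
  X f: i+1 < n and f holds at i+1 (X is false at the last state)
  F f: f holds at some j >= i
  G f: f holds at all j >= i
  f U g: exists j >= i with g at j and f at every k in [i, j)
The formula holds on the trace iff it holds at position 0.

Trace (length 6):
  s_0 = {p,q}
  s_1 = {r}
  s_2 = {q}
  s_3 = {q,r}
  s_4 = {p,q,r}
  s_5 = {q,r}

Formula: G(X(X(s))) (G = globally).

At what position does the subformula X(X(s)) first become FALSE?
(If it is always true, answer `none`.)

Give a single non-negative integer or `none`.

s_0={p,q}: X(X(s))=False X(s)=False s=False
s_1={r}: X(X(s))=False X(s)=False s=False
s_2={q}: X(X(s))=False X(s)=False s=False
s_3={q,r}: X(X(s))=False X(s)=False s=False
s_4={p,q,r}: X(X(s))=False X(s)=False s=False
s_5={q,r}: X(X(s))=False X(s)=False s=False
G(X(X(s))) holds globally = False
First violation at position 0.

Answer: 0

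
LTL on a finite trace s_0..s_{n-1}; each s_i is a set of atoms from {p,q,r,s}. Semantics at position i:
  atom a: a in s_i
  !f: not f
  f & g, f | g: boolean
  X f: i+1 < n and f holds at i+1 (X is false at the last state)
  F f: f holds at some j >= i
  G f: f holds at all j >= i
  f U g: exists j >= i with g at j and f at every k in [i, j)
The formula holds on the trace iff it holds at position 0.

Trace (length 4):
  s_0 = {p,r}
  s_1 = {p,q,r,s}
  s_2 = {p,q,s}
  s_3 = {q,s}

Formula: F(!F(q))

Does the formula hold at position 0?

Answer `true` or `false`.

s_0={p,r}: F(!F(q))=False !F(q)=False F(q)=True q=False
s_1={p,q,r,s}: F(!F(q))=False !F(q)=False F(q)=True q=True
s_2={p,q,s}: F(!F(q))=False !F(q)=False F(q)=True q=True
s_3={q,s}: F(!F(q))=False !F(q)=False F(q)=True q=True

Answer: false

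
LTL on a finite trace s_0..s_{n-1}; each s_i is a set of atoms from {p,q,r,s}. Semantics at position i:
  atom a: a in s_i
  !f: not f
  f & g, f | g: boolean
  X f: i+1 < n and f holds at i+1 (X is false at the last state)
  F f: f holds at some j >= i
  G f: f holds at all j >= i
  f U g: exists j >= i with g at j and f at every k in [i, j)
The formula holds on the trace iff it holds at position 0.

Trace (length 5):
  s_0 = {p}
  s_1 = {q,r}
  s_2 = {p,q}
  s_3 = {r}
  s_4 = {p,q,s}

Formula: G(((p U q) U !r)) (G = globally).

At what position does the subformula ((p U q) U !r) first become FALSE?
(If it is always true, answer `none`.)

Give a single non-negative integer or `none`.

Answer: 3

Derivation:
s_0={p}: ((p U q) U !r)=True (p U q)=True p=True q=False !r=True r=False
s_1={q,r}: ((p U q) U !r)=True (p U q)=True p=False q=True !r=False r=True
s_2={p,q}: ((p U q) U !r)=True (p U q)=True p=True q=True !r=True r=False
s_3={r}: ((p U q) U !r)=False (p U q)=False p=False q=False !r=False r=True
s_4={p,q,s}: ((p U q) U !r)=True (p U q)=True p=True q=True !r=True r=False
G(((p U q) U !r)) holds globally = False
First violation at position 3.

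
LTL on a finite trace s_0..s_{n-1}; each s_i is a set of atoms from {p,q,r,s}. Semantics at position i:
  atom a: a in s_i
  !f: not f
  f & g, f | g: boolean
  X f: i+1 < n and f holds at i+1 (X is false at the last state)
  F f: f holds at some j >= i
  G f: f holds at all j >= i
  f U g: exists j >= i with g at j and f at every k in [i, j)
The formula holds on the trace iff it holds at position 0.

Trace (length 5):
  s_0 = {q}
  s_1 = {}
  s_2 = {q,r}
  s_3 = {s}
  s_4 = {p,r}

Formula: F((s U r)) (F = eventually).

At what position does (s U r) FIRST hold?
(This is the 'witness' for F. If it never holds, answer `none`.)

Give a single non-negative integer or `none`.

Answer: 2

Derivation:
s_0={q}: (s U r)=False s=False r=False
s_1={}: (s U r)=False s=False r=False
s_2={q,r}: (s U r)=True s=False r=True
s_3={s}: (s U r)=True s=True r=False
s_4={p,r}: (s U r)=True s=False r=True
F((s U r)) holds; first witness at position 2.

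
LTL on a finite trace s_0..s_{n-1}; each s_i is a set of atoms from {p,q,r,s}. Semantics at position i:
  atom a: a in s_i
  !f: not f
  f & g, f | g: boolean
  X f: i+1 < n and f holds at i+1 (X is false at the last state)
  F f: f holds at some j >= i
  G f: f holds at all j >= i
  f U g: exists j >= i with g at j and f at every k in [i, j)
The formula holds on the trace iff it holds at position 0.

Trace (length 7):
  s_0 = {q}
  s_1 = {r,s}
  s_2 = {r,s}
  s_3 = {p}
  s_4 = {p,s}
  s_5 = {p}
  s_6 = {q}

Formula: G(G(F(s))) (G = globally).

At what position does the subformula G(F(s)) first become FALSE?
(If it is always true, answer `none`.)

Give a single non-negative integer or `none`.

Answer: 0

Derivation:
s_0={q}: G(F(s))=False F(s)=True s=False
s_1={r,s}: G(F(s))=False F(s)=True s=True
s_2={r,s}: G(F(s))=False F(s)=True s=True
s_3={p}: G(F(s))=False F(s)=True s=False
s_4={p,s}: G(F(s))=False F(s)=True s=True
s_5={p}: G(F(s))=False F(s)=False s=False
s_6={q}: G(F(s))=False F(s)=False s=False
G(G(F(s))) holds globally = False
First violation at position 0.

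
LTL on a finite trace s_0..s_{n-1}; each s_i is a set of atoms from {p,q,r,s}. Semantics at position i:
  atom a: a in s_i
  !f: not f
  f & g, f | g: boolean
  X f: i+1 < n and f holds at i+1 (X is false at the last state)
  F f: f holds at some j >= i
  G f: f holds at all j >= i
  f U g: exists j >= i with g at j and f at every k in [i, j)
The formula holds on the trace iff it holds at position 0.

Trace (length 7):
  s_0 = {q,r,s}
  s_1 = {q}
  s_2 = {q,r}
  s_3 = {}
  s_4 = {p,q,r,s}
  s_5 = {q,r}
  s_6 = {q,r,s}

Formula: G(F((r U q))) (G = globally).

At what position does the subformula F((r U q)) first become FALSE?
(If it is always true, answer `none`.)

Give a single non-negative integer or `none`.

Answer: none

Derivation:
s_0={q,r,s}: F((r U q))=True (r U q)=True r=True q=True
s_1={q}: F((r U q))=True (r U q)=True r=False q=True
s_2={q,r}: F((r U q))=True (r U q)=True r=True q=True
s_3={}: F((r U q))=True (r U q)=False r=False q=False
s_4={p,q,r,s}: F((r U q))=True (r U q)=True r=True q=True
s_5={q,r}: F((r U q))=True (r U q)=True r=True q=True
s_6={q,r,s}: F((r U q))=True (r U q)=True r=True q=True
G(F((r U q))) holds globally = True
No violation — formula holds at every position.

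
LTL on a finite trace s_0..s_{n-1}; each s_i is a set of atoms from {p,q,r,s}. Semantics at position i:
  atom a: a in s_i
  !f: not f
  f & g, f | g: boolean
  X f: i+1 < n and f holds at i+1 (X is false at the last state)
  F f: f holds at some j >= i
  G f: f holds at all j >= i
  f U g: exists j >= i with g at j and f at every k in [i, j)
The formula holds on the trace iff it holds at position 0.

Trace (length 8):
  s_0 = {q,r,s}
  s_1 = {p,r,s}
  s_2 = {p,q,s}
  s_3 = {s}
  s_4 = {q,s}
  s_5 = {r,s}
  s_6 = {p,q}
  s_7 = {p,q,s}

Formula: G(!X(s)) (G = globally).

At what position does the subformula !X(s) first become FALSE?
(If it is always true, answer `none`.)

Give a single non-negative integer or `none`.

s_0={q,r,s}: !X(s)=False X(s)=True s=True
s_1={p,r,s}: !X(s)=False X(s)=True s=True
s_2={p,q,s}: !X(s)=False X(s)=True s=True
s_3={s}: !X(s)=False X(s)=True s=True
s_4={q,s}: !X(s)=False X(s)=True s=True
s_5={r,s}: !X(s)=True X(s)=False s=True
s_6={p,q}: !X(s)=False X(s)=True s=False
s_7={p,q,s}: !X(s)=True X(s)=False s=True
G(!X(s)) holds globally = False
First violation at position 0.

Answer: 0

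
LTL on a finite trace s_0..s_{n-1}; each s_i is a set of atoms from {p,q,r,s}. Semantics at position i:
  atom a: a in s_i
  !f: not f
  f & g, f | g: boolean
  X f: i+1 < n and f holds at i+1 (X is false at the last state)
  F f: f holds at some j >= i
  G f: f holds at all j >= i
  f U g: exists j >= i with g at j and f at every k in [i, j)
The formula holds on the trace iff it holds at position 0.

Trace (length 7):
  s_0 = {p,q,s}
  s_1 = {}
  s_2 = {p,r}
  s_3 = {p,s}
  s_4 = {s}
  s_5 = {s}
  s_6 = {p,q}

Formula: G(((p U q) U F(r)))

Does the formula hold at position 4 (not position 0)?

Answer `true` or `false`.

s_0={p,q,s}: G(((p U q) U F(r)))=False ((p U q) U F(r))=True (p U q)=True p=True q=True F(r)=True r=False
s_1={}: G(((p U q) U F(r)))=False ((p U q) U F(r))=True (p U q)=False p=False q=False F(r)=True r=False
s_2={p,r}: G(((p U q) U F(r)))=False ((p U q) U F(r))=True (p U q)=False p=True q=False F(r)=True r=True
s_3={p,s}: G(((p U q) U F(r)))=False ((p U q) U F(r))=False (p U q)=False p=True q=False F(r)=False r=False
s_4={s}: G(((p U q) U F(r)))=False ((p U q) U F(r))=False (p U q)=False p=False q=False F(r)=False r=False
s_5={s}: G(((p U q) U F(r)))=False ((p U q) U F(r))=False (p U q)=False p=False q=False F(r)=False r=False
s_6={p,q}: G(((p U q) U F(r)))=False ((p U q) U F(r))=False (p U q)=True p=True q=True F(r)=False r=False
Evaluating at position 4: result = False

Answer: false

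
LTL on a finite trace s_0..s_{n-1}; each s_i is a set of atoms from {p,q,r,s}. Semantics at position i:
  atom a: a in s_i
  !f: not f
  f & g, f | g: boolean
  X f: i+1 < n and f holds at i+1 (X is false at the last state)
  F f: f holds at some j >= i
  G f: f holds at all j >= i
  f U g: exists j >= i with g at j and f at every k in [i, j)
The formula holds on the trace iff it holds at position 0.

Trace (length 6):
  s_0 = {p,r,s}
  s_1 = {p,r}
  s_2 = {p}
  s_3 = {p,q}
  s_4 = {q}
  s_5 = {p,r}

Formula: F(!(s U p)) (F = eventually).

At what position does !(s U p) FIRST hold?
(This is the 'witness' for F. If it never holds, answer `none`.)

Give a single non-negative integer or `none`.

Answer: 4

Derivation:
s_0={p,r,s}: !(s U p)=False (s U p)=True s=True p=True
s_1={p,r}: !(s U p)=False (s U p)=True s=False p=True
s_2={p}: !(s U p)=False (s U p)=True s=False p=True
s_3={p,q}: !(s U p)=False (s U p)=True s=False p=True
s_4={q}: !(s U p)=True (s U p)=False s=False p=False
s_5={p,r}: !(s U p)=False (s U p)=True s=False p=True
F(!(s U p)) holds; first witness at position 4.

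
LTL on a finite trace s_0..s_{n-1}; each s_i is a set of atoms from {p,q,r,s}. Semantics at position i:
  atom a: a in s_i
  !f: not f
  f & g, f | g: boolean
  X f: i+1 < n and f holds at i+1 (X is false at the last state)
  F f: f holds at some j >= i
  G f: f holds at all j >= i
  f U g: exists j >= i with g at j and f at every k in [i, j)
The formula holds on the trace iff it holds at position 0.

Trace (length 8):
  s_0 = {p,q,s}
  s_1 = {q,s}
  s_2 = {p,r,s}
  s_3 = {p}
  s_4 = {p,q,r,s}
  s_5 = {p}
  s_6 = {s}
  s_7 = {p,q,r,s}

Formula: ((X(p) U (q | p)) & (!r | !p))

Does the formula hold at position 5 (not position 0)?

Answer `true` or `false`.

s_0={p,q,s}: ((X(p) U (q | p)) & (!r | !p))=True (X(p) U (q | p))=True X(p)=False p=True (q | p)=True q=True (!r | !p)=True !r=True r=False !p=False
s_1={q,s}: ((X(p) U (q | p)) & (!r | !p))=True (X(p) U (q | p))=True X(p)=True p=False (q | p)=True q=True (!r | !p)=True !r=True r=False !p=True
s_2={p,r,s}: ((X(p) U (q | p)) & (!r | !p))=False (X(p) U (q | p))=True X(p)=True p=True (q | p)=True q=False (!r | !p)=False !r=False r=True !p=False
s_3={p}: ((X(p) U (q | p)) & (!r | !p))=True (X(p) U (q | p))=True X(p)=True p=True (q | p)=True q=False (!r | !p)=True !r=True r=False !p=False
s_4={p,q,r,s}: ((X(p) U (q | p)) & (!r | !p))=False (X(p) U (q | p))=True X(p)=True p=True (q | p)=True q=True (!r | !p)=False !r=False r=True !p=False
s_5={p}: ((X(p) U (q | p)) & (!r | !p))=True (X(p) U (q | p))=True X(p)=False p=True (q | p)=True q=False (!r | !p)=True !r=True r=False !p=False
s_6={s}: ((X(p) U (q | p)) & (!r | !p))=True (X(p) U (q | p))=True X(p)=True p=False (q | p)=False q=False (!r | !p)=True !r=True r=False !p=True
s_7={p,q,r,s}: ((X(p) U (q | p)) & (!r | !p))=False (X(p) U (q | p))=True X(p)=False p=True (q | p)=True q=True (!r | !p)=False !r=False r=True !p=False
Evaluating at position 5: result = True

Answer: true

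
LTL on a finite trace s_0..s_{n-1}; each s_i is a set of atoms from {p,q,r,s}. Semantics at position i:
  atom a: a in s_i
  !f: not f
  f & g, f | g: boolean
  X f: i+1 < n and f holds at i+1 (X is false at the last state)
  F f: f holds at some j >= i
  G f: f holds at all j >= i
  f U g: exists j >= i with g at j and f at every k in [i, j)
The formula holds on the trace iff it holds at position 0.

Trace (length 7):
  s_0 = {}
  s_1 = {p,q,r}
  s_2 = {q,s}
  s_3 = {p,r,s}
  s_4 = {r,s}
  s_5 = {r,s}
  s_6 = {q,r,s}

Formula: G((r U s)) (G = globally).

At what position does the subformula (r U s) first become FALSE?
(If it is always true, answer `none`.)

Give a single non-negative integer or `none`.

Answer: 0

Derivation:
s_0={}: (r U s)=False r=False s=False
s_1={p,q,r}: (r U s)=True r=True s=False
s_2={q,s}: (r U s)=True r=False s=True
s_3={p,r,s}: (r U s)=True r=True s=True
s_4={r,s}: (r U s)=True r=True s=True
s_5={r,s}: (r U s)=True r=True s=True
s_6={q,r,s}: (r U s)=True r=True s=True
G((r U s)) holds globally = False
First violation at position 0.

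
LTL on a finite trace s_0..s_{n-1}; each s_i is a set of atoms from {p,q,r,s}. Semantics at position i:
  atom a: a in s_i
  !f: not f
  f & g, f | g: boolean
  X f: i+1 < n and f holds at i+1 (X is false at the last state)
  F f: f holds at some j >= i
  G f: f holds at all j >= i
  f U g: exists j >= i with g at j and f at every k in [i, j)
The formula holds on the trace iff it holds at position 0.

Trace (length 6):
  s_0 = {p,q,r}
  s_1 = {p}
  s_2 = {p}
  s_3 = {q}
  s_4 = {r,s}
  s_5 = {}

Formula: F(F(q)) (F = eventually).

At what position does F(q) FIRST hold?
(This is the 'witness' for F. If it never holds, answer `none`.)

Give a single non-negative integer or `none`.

Answer: 0

Derivation:
s_0={p,q,r}: F(q)=True q=True
s_1={p}: F(q)=True q=False
s_2={p}: F(q)=True q=False
s_3={q}: F(q)=True q=True
s_4={r,s}: F(q)=False q=False
s_5={}: F(q)=False q=False
F(F(q)) holds; first witness at position 0.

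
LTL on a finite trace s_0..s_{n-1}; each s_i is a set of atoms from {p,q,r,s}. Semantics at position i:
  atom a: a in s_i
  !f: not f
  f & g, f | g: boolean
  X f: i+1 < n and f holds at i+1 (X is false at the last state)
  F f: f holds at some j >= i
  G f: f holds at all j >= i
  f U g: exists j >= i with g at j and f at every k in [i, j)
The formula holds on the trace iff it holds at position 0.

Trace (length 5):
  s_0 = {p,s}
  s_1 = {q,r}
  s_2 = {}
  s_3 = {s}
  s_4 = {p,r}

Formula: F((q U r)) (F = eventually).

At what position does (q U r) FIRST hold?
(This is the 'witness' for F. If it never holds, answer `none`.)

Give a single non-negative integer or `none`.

Answer: 1

Derivation:
s_0={p,s}: (q U r)=False q=False r=False
s_1={q,r}: (q U r)=True q=True r=True
s_2={}: (q U r)=False q=False r=False
s_3={s}: (q U r)=False q=False r=False
s_4={p,r}: (q U r)=True q=False r=True
F((q U r)) holds; first witness at position 1.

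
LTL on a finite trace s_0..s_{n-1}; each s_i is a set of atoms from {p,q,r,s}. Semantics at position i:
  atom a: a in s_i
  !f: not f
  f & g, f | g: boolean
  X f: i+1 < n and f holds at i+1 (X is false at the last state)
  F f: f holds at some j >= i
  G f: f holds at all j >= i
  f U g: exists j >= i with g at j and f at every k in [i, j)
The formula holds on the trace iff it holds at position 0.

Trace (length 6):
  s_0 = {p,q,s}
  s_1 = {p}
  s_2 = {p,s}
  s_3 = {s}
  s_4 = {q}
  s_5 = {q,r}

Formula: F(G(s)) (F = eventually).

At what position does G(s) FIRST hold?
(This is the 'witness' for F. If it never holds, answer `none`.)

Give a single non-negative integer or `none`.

s_0={p,q,s}: G(s)=False s=True
s_1={p}: G(s)=False s=False
s_2={p,s}: G(s)=False s=True
s_3={s}: G(s)=False s=True
s_4={q}: G(s)=False s=False
s_5={q,r}: G(s)=False s=False
F(G(s)) does not hold (no witness exists).

Answer: none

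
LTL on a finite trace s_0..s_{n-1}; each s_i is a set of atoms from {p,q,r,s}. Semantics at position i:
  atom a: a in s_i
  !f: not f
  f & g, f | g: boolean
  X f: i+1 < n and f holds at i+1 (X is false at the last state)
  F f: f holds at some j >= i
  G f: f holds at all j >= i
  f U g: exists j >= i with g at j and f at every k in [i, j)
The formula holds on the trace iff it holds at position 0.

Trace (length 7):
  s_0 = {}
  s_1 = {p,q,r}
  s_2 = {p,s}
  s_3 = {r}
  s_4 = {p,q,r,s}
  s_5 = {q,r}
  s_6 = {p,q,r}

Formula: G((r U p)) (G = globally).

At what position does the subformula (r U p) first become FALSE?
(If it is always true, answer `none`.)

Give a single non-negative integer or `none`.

s_0={}: (r U p)=False r=False p=False
s_1={p,q,r}: (r U p)=True r=True p=True
s_2={p,s}: (r U p)=True r=False p=True
s_3={r}: (r U p)=True r=True p=False
s_4={p,q,r,s}: (r U p)=True r=True p=True
s_5={q,r}: (r U p)=True r=True p=False
s_6={p,q,r}: (r U p)=True r=True p=True
G((r U p)) holds globally = False
First violation at position 0.

Answer: 0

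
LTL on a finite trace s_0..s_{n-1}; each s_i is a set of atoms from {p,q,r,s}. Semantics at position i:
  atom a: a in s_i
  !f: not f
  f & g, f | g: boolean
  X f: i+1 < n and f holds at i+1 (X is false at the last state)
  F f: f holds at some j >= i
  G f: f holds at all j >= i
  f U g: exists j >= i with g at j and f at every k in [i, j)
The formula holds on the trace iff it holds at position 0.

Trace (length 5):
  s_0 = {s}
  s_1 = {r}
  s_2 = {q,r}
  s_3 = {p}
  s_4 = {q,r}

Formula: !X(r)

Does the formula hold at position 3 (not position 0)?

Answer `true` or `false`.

s_0={s}: !X(r)=False X(r)=True r=False
s_1={r}: !X(r)=False X(r)=True r=True
s_2={q,r}: !X(r)=True X(r)=False r=True
s_3={p}: !X(r)=False X(r)=True r=False
s_4={q,r}: !X(r)=True X(r)=False r=True
Evaluating at position 3: result = False

Answer: false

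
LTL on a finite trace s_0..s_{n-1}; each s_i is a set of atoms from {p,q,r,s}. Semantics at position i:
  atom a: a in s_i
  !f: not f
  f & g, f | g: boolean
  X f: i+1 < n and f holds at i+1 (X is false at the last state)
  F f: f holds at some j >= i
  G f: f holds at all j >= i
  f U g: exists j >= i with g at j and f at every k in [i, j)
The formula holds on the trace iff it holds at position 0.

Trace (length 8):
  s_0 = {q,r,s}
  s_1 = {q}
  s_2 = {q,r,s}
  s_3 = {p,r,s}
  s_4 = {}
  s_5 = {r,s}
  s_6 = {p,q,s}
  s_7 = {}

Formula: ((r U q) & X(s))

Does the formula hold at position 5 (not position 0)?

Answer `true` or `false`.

s_0={q,r,s}: ((r U q) & X(s))=False (r U q)=True r=True q=True X(s)=False s=True
s_1={q}: ((r U q) & X(s))=True (r U q)=True r=False q=True X(s)=True s=False
s_2={q,r,s}: ((r U q) & X(s))=True (r U q)=True r=True q=True X(s)=True s=True
s_3={p,r,s}: ((r U q) & X(s))=False (r U q)=False r=True q=False X(s)=False s=True
s_4={}: ((r U q) & X(s))=False (r U q)=False r=False q=False X(s)=True s=False
s_5={r,s}: ((r U q) & X(s))=True (r U q)=True r=True q=False X(s)=True s=True
s_6={p,q,s}: ((r U q) & X(s))=False (r U q)=True r=False q=True X(s)=False s=True
s_7={}: ((r U q) & X(s))=False (r U q)=False r=False q=False X(s)=False s=False
Evaluating at position 5: result = True

Answer: true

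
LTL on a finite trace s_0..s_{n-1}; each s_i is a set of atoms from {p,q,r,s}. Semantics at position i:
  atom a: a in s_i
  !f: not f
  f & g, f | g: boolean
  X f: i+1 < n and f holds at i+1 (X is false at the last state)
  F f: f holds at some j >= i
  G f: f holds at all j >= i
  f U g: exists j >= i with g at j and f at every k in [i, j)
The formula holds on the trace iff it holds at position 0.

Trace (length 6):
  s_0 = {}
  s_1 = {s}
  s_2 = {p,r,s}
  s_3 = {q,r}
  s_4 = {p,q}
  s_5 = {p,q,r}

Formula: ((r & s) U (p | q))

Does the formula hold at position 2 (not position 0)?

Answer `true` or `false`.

s_0={}: ((r & s) U (p | q))=False (r & s)=False r=False s=False (p | q)=False p=False q=False
s_1={s}: ((r & s) U (p | q))=False (r & s)=False r=False s=True (p | q)=False p=False q=False
s_2={p,r,s}: ((r & s) U (p | q))=True (r & s)=True r=True s=True (p | q)=True p=True q=False
s_3={q,r}: ((r & s) U (p | q))=True (r & s)=False r=True s=False (p | q)=True p=False q=True
s_4={p,q}: ((r & s) U (p | q))=True (r & s)=False r=False s=False (p | q)=True p=True q=True
s_5={p,q,r}: ((r & s) U (p | q))=True (r & s)=False r=True s=False (p | q)=True p=True q=True
Evaluating at position 2: result = True

Answer: true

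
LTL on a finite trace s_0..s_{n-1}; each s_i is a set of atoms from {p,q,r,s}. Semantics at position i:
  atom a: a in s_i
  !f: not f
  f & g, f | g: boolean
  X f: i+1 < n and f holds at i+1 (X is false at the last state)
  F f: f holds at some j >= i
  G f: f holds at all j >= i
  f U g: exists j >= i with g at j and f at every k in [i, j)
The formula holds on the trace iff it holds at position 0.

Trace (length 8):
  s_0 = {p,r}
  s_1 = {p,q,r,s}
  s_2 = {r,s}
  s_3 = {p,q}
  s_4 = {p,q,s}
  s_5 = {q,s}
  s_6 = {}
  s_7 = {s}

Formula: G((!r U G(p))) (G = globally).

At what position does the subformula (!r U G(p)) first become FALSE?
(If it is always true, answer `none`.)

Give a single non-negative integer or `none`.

s_0={p,r}: (!r U G(p))=False !r=False r=True G(p)=False p=True
s_1={p,q,r,s}: (!r U G(p))=False !r=False r=True G(p)=False p=True
s_2={r,s}: (!r U G(p))=False !r=False r=True G(p)=False p=False
s_3={p,q}: (!r U G(p))=False !r=True r=False G(p)=False p=True
s_4={p,q,s}: (!r U G(p))=False !r=True r=False G(p)=False p=True
s_5={q,s}: (!r U G(p))=False !r=True r=False G(p)=False p=False
s_6={}: (!r U G(p))=False !r=True r=False G(p)=False p=False
s_7={s}: (!r U G(p))=False !r=True r=False G(p)=False p=False
G((!r U G(p))) holds globally = False
First violation at position 0.

Answer: 0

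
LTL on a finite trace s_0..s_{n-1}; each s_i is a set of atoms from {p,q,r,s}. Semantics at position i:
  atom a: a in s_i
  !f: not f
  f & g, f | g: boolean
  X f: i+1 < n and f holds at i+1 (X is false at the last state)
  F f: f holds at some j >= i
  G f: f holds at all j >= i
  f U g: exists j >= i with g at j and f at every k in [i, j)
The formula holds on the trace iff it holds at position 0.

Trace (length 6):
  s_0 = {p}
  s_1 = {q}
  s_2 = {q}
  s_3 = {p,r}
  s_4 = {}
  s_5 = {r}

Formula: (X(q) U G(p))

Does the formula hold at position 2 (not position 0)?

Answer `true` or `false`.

s_0={p}: (X(q) U G(p))=False X(q)=True q=False G(p)=False p=True
s_1={q}: (X(q) U G(p))=False X(q)=True q=True G(p)=False p=False
s_2={q}: (X(q) U G(p))=False X(q)=False q=True G(p)=False p=False
s_3={p,r}: (X(q) U G(p))=False X(q)=False q=False G(p)=False p=True
s_4={}: (X(q) U G(p))=False X(q)=False q=False G(p)=False p=False
s_5={r}: (X(q) U G(p))=False X(q)=False q=False G(p)=False p=False
Evaluating at position 2: result = False

Answer: false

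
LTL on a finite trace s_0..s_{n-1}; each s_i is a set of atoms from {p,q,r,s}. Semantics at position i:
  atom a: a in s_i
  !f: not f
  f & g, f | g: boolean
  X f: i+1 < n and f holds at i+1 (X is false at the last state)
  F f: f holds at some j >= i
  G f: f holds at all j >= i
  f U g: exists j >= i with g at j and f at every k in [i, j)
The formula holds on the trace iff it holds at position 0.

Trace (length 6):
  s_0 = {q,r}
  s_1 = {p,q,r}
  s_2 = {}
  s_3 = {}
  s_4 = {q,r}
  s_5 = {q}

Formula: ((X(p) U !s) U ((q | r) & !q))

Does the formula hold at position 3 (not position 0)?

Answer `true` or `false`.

s_0={q,r}: ((X(p) U !s) U ((q | r) & !q))=False (X(p) U !s)=True X(p)=True p=False !s=True s=False ((q | r) & !q)=False (q | r)=True q=True r=True !q=False
s_1={p,q,r}: ((X(p) U !s) U ((q | r) & !q))=False (X(p) U !s)=True X(p)=False p=True !s=True s=False ((q | r) & !q)=False (q | r)=True q=True r=True !q=False
s_2={}: ((X(p) U !s) U ((q | r) & !q))=False (X(p) U !s)=True X(p)=False p=False !s=True s=False ((q | r) & !q)=False (q | r)=False q=False r=False !q=True
s_3={}: ((X(p) U !s) U ((q | r) & !q))=False (X(p) U !s)=True X(p)=False p=False !s=True s=False ((q | r) & !q)=False (q | r)=False q=False r=False !q=True
s_4={q,r}: ((X(p) U !s) U ((q | r) & !q))=False (X(p) U !s)=True X(p)=False p=False !s=True s=False ((q | r) & !q)=False (q | r)=True q=True r=True !q=False
s_5={q}: ((X(p) U !s) U ((q | r) & !q))=False (X(p) U !s)=True X(p)=False p=False !s=True s=False ((q | r) & !q)=False (q | r)=True q=True r=False !q=False
Evaluating at position 3: result = False

Answer: false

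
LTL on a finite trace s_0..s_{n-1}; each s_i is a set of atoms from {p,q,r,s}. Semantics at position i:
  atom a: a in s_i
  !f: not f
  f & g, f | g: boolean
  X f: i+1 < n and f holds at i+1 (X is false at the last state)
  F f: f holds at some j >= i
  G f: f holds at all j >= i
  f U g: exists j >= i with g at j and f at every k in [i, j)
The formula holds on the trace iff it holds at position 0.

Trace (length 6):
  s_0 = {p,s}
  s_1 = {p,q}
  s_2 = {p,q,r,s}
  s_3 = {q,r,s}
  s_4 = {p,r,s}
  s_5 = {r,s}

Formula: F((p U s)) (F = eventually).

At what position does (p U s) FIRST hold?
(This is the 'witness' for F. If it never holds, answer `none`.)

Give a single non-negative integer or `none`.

s_0={p,s}: (p U s)=True p=True s=True
s_1={p,q}: (p U s)=True p=True s=False
s_2={p,q,r,s}: (p U s)=True p=True s=True
s_3={q,r,s}: (p U s)=True p=False s=True
s_4={p,r,s}: (p U s)=True p=True s=True
s_5={r,s}: (p U s)=True p=False s=True
F((p U s)) holds; first witness at position 0.

Answer: 0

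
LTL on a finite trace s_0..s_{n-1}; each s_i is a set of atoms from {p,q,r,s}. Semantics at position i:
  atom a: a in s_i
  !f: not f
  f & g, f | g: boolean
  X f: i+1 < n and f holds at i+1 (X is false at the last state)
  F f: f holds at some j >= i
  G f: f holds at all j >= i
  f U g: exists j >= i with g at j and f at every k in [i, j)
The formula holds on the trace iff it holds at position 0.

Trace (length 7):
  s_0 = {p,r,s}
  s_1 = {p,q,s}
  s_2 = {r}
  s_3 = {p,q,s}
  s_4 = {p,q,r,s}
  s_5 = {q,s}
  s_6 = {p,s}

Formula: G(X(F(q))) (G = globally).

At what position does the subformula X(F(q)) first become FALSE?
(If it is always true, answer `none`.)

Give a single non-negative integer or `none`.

s_0={p,r,s}: X(F(q))=True F(q)=True q=False
s_1={p,q,s}: X(F(q))=True F(q)=True q=True
s_2={r}: X(F(q))=True F(q)=True q=False
s_3={p,q,s}: X(F(q))=True F(q)=True q=True
s_4={p,q,r,s}: X(F(q))=True F(q)=True q=True
s_5={q,s}: X(F(q))=False F(q)=True q=True
s_6={p,s}: X(F(q))=False F(q)=False q=False
G(X(F(q))) holds globally = False
First violation at position 5.

Answer: 5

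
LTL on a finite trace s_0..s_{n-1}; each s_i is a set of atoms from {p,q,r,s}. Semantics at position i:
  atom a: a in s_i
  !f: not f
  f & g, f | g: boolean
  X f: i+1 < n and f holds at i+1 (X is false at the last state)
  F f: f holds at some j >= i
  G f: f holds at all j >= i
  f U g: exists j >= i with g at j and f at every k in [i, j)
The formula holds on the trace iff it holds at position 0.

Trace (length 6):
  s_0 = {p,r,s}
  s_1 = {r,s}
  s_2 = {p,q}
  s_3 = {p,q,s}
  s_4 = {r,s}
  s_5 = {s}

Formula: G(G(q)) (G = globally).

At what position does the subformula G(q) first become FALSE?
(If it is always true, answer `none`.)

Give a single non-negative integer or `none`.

Answer: 0

Derivation:
s_0={p,r,s}: G(q)=False q=False
s_1={r,s}: G(q)=False q=False
s_2={p,q}: G(q)=False q=True
s_3={p,q,s}: G(q)=False q=True
s_4={r,s}: G(q)=False q=False
s_5={s}: G(q)=False q=False
G(G(q)) holds globally = False
First violation at position 0.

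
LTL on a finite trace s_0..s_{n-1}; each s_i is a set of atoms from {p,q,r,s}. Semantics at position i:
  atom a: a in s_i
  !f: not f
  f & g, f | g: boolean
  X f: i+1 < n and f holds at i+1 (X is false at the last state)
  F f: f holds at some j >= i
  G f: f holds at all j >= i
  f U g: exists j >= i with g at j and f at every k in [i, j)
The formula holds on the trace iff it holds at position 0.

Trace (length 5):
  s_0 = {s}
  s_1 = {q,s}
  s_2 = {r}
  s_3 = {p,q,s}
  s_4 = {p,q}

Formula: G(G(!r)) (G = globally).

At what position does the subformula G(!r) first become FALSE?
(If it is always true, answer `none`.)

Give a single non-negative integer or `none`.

Answer: 0

Derivation:
s_0={s}: G(!r)=False !r=True r=False
s_1={q,s}: G(!r)=False !r=True r=False
s_2={r}: G(!r)=False !r=False r=True
s_3={p,q,s}: G(!r)=True !r=True r=False
s_4={p,q}: G(!r)=True !r=True r=False
G(G(!r)) holds globally = False
First violation at position 0.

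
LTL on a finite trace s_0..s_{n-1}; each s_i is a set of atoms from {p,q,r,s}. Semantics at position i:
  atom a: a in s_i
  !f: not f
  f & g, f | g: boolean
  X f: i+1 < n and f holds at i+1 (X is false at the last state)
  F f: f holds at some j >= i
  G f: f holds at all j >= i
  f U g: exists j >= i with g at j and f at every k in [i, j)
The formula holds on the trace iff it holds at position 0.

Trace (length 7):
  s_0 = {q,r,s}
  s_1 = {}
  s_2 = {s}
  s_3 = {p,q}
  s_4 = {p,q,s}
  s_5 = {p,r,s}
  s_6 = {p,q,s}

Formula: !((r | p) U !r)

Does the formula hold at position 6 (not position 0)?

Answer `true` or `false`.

s_0={q,r,s}: !((r | p) U !r)=False ((r | p) U !r)=True (r | p)=True r=True p=False !r=False
s_1={}: !((r | p) U !r)=False ((r | p) U !r)=True (r | p)=False r=False p=False !r=True
s_2={s}: !((r | p) U !r)=False ((r | p) U !r)=True (r | p)=False r=False p=False !r=True
s_3={p,q}: !((r | p) U !r)=False ((r | p) U !r)=True (r | p)=True r=False p=True !r=True
s_4={p,q,s}: !((r | p) U !r)=False ((r | p) U !r)=True (r | p)=True r=False p=True !r=True
s_5={p,r,s}: !((r | p) U !r)=False ((r | p) U !r)=True (r | p)=True r=True p=True !r=False
s_6={p,q,s}: !((r | p) U !r)=False ((r | p) U !r)=True (r | p)=True r=False p=True !r=True
Evaluating at position 6: result = False

Answer: false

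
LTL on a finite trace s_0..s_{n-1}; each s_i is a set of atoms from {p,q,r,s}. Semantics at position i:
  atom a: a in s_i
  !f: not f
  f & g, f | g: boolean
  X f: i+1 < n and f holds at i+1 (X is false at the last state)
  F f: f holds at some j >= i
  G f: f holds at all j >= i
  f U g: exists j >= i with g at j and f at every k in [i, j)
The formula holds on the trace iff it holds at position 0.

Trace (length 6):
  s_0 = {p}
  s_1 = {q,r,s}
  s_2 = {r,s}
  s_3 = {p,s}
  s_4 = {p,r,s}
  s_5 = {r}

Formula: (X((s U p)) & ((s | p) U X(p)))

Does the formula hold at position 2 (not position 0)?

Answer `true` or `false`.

s_0={p}: (X((s U p)) & ((s | p) U X(p)))=True X((s U p))=True (s U p)=True s=False p=True ((s | p) U X(p))=True (s | p)=True X(p)=False
s_1={q,r,s}: (X((s U p)) & ((s | p) U X(p)))=True X((s U p))=True (s U p)=True s=True p=False ((s | p) U X(p))=True (s | p)=True X(p)=False
s_2={r,s}: (X((s U p)) & ((s | p) U X(p)))=True X((s U p))=True (s U p)=True s=True p=False ((s | p) U X(p))=True (s | p)=True X(p)=True
s_3={p,s}: (X((s U p)) & ((s | p) U X(p)))=True X((s U p))=True (s U p)=True s=True p=True ((s | p) U X(p))=True (s | p)=True X(p)=True
s_4={p,r,s}: (X((s U p)) & ((s | p) U X(p)))=False X((s U p))=False (s U p)=True s=True p=True ((s | p) U X(p))=False (s | p)=True X(p)=False
s_5={r}: (X((s U p)) & ((s | p) U X(p)))=False X((s U p))=False (s U p)=False s=False p=False ((s | p) U X(p))=False (s | p)=False X(p)=False
Evaluating at position 2: result = True

Answer: true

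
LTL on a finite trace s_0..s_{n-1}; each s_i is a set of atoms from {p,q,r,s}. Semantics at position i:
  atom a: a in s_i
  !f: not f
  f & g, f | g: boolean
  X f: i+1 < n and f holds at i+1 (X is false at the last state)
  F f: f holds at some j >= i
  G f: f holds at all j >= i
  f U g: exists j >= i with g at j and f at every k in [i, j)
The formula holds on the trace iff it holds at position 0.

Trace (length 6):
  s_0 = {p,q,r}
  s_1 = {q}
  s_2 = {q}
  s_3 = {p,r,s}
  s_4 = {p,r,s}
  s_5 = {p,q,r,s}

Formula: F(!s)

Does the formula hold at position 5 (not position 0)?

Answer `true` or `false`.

s_0={p,q,r}: F(!s)=True !s=True s=False
s_1={q}: F(!s)=True !s=True s=False
s_2={q}: F(!s)=True !s=True s=False
s_3={p,r,s}: F(!s)=False !s=False s=True
s_4={p,r,s}: F(!s)=False !s=False s=True
s_5={p,q,r,s}: F(!s)=False !s=False s=True
Evaluating at position 5: result = False

Answer: false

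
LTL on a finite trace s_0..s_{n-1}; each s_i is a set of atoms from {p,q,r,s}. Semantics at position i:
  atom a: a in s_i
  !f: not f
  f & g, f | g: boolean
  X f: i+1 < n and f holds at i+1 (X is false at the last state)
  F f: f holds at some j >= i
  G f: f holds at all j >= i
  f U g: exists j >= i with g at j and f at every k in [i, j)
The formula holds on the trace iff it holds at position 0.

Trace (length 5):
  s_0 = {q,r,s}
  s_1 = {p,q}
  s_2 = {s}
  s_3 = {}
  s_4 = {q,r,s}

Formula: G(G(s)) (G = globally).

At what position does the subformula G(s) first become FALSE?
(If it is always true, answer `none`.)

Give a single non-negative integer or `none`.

s_0={q,r,s}: G(s)=False s=True
s_1={p,q}: G(s)=False s=False
s_2={s}: G(s)=False s=True
s_3={}: G(s)=False s=False
s_4={q,r,s}: G(s)=True s=True
G(G(s)) holds globally = False
First violation at position 0.

Answer: 0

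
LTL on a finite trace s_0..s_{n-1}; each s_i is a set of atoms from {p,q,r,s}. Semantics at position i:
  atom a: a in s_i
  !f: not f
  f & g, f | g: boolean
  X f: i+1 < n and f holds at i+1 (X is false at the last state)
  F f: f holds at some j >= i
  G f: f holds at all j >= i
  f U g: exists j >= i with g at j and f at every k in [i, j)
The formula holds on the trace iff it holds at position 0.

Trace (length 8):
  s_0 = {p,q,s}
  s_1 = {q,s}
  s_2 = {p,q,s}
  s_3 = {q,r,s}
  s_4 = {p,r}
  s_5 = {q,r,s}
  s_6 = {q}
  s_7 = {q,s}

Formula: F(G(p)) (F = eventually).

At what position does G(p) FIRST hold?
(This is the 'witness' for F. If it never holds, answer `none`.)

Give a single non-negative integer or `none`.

s_0={p,q,s}: G(p)=False p=True
s_1={q,s}: G(p)=False p=False
s_2={p,q,s}: G(p)=False p=True
s_3={q,r,s}: G(p)=False p=False
s_4={p,r}: G(p)=False p=True
s_5={q,r,s}: G(p)=False p=False
s_6={q}: G(p)=False p=False
s_7={q,s}: G(p)=False p=False
F(G(p)) does not hold (no witness exists).

Answer: none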